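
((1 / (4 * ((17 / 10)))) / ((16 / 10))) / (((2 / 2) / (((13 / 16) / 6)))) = 0.01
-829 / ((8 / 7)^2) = -40621 / 64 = -634.70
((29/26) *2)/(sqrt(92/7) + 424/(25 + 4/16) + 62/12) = 1637000526/15674724403 - 21299688 *sqrt(161)/15674724403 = 0.09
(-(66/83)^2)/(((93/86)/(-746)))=436.20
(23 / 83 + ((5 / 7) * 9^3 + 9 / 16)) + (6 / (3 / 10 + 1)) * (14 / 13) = 827182325 / 1571024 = 526.52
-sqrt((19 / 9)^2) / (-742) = 19 / 6678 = 0.00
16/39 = 0.41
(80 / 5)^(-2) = 1 / 256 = 0.00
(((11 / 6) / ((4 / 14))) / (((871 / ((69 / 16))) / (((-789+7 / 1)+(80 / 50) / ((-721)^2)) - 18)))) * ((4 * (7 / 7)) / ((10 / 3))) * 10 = -197279658741 / 646830730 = -304.99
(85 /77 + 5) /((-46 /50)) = -11750 /1771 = -6.63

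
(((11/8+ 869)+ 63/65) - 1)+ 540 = 733379/520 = 1410.34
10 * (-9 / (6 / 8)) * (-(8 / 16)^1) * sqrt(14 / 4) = 30 * sqrt(14) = 112.25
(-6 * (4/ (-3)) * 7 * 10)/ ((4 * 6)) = 70/ 3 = 23.33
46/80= 23/40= 0.58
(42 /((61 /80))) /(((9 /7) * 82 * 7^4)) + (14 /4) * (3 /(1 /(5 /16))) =38605495 /11764704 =3.28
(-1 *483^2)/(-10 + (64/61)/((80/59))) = 3388245/134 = 25285.41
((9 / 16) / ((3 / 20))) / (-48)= -5 / 64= -0.08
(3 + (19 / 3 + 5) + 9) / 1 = 23.33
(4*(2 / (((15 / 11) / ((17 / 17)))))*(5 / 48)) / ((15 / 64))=352 / 135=2.61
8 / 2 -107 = -103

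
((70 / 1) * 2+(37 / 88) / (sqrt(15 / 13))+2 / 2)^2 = 1739 * sqrt(195) / 220+2309394757 / 116160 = 19991.53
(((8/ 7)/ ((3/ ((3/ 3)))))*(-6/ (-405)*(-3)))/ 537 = -16/ 507465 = -0.00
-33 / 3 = -11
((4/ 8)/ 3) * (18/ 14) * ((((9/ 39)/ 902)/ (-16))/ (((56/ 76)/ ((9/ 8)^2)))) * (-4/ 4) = 13851/ 2353455104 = 0.00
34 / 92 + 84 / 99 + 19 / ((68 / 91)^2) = 35.24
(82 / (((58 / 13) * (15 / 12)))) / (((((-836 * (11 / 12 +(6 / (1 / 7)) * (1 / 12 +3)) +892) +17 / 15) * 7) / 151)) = -80483 / 27439307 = -0.00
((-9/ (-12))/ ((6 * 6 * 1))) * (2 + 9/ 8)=25/ 384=0.07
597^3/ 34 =212776173/ 34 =6258122.74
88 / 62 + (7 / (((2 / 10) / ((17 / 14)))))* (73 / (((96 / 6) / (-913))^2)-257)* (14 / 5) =224234935569 / 7936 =28255410.23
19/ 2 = 9.50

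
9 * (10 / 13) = 6.92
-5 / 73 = -0.07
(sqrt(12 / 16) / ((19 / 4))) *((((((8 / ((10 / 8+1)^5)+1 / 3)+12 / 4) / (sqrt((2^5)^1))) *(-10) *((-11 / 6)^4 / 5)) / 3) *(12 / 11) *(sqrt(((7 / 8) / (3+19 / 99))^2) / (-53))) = 0.00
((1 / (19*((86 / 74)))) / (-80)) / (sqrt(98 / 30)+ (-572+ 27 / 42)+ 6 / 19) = 241129*sqrt(15) / 297634830398260+ 118023969 / 119053932159304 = 0.00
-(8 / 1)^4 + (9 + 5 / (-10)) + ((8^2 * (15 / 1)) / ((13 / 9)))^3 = 1289927127525 / 4394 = 293565572.95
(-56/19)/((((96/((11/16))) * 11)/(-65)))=455/3648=0.12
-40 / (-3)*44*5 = 8800 / 3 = 2933.33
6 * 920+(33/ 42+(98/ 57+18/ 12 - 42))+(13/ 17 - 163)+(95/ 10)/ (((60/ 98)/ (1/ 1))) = 723784951/ 135660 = 5335.29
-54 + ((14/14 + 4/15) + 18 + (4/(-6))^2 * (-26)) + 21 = -1138/45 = -25.29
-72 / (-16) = 9 / 2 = 4.50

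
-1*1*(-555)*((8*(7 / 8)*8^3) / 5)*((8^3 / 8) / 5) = 25460736 / 5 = 5092147.20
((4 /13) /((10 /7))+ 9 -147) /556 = -2239 /9035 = -0.25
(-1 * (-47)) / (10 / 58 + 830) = 1363 / 24075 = 0.06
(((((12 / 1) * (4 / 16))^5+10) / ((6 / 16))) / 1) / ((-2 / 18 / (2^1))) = -12144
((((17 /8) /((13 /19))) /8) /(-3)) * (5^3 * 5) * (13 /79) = -201875 /15168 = -13.31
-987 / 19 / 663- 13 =-54916 / 4199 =-13.08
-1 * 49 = -49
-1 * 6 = -6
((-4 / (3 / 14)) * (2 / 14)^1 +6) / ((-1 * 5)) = -2 / 3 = -0.67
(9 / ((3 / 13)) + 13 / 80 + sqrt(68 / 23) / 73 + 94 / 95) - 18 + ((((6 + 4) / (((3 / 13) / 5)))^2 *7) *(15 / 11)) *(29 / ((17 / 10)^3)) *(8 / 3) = 2 *sqrt(391) / 1679 + 5214680377136677 / 739308240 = 7053459.05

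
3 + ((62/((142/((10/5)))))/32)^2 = 3872449/1290496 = 3.00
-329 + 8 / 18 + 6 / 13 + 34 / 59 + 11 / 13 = -2255014 / 6903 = -326.67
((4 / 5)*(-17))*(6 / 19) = -4.29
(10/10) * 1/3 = 1/3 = 0.33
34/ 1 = 34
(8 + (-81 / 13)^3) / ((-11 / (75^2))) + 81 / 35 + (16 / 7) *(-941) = 9031803422 / 76895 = 117456.32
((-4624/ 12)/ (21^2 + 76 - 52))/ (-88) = 0.01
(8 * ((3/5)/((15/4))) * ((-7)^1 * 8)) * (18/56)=-576/25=-23.04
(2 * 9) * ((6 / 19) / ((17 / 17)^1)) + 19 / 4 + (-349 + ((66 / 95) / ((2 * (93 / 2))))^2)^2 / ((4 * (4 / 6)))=27492381790822667993 / 601770901205000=45685.79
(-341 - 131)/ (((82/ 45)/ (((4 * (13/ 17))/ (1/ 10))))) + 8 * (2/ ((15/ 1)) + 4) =-82490288/ 10455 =-7890.03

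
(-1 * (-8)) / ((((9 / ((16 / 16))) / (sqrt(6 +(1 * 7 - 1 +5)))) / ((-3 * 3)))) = -8 * sqrt(17) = -32.98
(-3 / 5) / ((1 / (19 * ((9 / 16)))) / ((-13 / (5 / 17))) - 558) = 113373 / 105437290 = 0.00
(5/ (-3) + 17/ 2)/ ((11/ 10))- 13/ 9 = 472/ 99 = 4.77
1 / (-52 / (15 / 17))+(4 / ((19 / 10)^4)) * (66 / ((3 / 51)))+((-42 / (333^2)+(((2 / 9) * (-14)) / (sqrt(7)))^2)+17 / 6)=4453039023762191 / 12774830186196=348.58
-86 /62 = -1.39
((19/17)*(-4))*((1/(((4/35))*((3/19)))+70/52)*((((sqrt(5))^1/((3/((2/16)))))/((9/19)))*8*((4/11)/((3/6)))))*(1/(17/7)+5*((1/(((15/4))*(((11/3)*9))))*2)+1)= -5839998080*sqrt(5)/30127383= -433.45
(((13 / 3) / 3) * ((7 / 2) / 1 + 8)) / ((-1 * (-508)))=299 / 9144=0.03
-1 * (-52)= 52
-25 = -25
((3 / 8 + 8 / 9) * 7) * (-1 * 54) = -477.75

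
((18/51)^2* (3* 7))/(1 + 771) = 189/55777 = 0.00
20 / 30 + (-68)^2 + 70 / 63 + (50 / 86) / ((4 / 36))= 1792201 / 387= 4631.01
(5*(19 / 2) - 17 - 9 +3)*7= 343 / 2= 171.50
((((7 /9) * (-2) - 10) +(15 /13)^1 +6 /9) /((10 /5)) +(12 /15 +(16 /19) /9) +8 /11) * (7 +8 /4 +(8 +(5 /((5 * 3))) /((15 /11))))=-102679156 /1833975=-55.99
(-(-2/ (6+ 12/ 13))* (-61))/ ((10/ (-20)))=1586/ 45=35.24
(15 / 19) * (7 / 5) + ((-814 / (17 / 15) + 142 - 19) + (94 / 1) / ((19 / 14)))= -524.87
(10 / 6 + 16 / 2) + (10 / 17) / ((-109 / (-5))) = 53887 / 5559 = 9.69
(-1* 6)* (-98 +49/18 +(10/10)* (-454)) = 9887/3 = 3295.67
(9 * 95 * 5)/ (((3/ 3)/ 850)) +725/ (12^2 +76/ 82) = 21591772225/ 5942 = 3633755.00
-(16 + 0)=-16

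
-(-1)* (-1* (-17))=17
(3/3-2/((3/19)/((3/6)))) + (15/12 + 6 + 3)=59/12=4.92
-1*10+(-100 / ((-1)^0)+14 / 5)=-536 / 5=-107.20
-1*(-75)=75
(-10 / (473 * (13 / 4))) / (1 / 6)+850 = 5226410 / 6149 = 849.96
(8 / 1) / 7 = 8 / 7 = 1.14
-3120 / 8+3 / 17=-6627 / 17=-389.82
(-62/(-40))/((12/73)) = 2263/240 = 9.43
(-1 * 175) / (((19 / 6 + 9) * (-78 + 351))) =-50 / 949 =-0.05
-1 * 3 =-3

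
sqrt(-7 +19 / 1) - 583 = -583 +2* sqrt(3) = -579.54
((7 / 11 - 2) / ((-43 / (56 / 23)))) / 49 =120 / 76153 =0.00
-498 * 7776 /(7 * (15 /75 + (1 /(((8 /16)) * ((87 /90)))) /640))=-17968158720 /6601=-2722035.86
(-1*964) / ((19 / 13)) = -12532 / 19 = -659.58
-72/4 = -18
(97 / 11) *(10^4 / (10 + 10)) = 48500 / 11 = 4409.09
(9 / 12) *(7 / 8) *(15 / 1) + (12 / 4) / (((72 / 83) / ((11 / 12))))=937 / 72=13.01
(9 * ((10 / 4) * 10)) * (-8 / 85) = -360 / 17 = -21.18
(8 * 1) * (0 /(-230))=0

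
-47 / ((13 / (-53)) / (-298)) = -742318 / 13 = -57101.38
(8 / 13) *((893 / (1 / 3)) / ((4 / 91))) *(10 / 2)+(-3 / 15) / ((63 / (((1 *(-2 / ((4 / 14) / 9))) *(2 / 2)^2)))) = 937651 / 5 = 187530.20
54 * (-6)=-324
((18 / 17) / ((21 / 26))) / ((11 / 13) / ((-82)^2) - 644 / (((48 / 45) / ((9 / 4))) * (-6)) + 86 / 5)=181816960 / 33786671233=0.01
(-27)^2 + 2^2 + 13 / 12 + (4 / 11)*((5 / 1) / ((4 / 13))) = 97679 / 132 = 739.99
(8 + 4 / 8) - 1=15 / 2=7.50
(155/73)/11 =0.19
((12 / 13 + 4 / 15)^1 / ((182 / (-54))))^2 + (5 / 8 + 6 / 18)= 909340031 / 839693400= 1.08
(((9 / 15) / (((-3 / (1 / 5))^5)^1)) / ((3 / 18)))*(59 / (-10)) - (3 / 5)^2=-0.36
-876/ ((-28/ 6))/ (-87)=-2.16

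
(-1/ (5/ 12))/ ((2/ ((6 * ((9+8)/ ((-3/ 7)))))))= 1428/ 5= 285.60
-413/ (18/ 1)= -413/ 18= -22.94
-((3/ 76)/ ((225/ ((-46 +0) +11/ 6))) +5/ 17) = -0.29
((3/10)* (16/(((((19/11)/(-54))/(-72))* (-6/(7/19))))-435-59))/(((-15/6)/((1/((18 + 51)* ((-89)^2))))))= 195334/328840315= 0.00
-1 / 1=-1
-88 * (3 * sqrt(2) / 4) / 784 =-33 * sqrt(2) / 392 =-0.12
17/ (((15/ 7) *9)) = 119/ 135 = 0.88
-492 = -492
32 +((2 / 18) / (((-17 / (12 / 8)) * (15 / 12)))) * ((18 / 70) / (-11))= 1047206 / 32725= 32.00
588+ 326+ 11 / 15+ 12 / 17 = 233437 / 255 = 915.44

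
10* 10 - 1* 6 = 94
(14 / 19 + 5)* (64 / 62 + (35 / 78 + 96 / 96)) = 653891 / 45942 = 14.23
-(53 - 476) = 423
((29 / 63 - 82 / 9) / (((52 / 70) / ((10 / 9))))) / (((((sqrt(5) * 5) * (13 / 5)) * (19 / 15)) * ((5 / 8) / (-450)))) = 1090000 * sqrt(5) / 9633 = 253.02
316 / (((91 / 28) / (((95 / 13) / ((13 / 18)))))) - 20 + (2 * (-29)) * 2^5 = -892.19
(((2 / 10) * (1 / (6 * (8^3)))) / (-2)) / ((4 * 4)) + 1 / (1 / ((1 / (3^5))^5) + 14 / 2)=-84728811793 / 41645929731686400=-0.00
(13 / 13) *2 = 2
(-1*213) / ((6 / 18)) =-639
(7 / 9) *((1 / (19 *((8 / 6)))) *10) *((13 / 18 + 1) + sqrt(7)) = 1.34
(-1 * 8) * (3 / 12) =-2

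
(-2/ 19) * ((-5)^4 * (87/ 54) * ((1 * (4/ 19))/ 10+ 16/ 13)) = -5604250/ 42237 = -132.69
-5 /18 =-0.28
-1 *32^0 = -1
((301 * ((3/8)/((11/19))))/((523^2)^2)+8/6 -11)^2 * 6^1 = 36456489830072556988787919121/65023465843747692342432096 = 560.67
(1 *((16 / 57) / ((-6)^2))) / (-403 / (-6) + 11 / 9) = 8 / 70167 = 0.00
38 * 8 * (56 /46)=8512 /23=370.09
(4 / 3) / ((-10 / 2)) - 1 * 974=-14614 / 15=-974.27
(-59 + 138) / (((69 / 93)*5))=2449 / 115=21.30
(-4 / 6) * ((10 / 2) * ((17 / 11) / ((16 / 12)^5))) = -6885 / 5632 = -1.22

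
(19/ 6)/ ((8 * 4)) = 19/ 192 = 0.10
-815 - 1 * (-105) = -710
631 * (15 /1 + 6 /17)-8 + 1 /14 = 2303787 /238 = 9679.78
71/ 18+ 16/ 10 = 499/ 90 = 5.54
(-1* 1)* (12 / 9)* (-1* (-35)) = -140 / 3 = -46.67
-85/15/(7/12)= -68/7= -9.71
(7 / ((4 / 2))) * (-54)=-189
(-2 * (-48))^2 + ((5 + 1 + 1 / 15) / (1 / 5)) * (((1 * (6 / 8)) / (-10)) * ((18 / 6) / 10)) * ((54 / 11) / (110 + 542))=13219423029 / 1434400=9215.99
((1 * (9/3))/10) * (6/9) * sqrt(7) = sqrt(7)/5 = 0.53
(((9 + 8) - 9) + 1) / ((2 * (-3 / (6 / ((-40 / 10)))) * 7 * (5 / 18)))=81 / 70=1.16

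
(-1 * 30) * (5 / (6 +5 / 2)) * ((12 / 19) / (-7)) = 3600 / 2261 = 1.59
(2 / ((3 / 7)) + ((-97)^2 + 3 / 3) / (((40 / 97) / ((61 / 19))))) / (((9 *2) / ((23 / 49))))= 384209365 / 201096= 1910.58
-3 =-3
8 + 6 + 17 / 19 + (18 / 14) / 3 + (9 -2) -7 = 2038 / 133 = 15.32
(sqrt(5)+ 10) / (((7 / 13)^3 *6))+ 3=16.06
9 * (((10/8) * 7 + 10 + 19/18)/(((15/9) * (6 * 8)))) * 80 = 178.25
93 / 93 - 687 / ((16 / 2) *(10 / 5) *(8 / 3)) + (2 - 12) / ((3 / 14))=-23719 / 384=-61.77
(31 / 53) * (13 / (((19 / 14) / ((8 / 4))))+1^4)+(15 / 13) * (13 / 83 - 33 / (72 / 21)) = 7522601 / 8692424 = 0.87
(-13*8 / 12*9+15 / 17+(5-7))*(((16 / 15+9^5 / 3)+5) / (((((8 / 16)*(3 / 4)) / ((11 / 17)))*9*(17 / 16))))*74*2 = -16555146899456 / 397953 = -41600759.13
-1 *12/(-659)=12/659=0.02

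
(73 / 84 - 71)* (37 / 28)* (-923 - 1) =2397637 / 28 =85629.89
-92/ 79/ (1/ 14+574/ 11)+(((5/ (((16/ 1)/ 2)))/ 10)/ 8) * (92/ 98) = -29809449/ 1993595968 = -0.01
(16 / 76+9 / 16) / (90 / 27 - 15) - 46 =-46.07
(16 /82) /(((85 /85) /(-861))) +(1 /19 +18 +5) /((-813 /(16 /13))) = -11247752 /66937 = -168.03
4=4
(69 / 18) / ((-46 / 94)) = -7.83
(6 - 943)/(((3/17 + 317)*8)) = -15929/43136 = -0.37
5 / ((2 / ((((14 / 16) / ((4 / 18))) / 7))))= 45 / 32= 1.41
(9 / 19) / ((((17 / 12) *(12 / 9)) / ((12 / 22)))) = 486 / 3553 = 0.14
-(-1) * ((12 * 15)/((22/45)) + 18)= 4248/11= 386.18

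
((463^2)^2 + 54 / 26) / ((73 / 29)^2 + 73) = 251207913613460 / 433693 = 579229809.14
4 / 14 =2 / 7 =0.29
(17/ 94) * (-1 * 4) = -34/ 47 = -0.72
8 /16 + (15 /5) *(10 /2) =31 /2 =15.50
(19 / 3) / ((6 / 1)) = 19 / 18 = 1.06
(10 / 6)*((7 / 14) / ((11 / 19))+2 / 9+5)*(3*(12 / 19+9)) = 293.08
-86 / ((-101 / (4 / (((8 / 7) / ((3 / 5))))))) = 903 / 505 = 1.79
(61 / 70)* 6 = 183 / 35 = 5.23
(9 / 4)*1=9 / 4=2.25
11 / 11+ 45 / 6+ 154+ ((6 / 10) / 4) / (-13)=42247 / 260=162.49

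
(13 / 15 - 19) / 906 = -136 / 6795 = -0.02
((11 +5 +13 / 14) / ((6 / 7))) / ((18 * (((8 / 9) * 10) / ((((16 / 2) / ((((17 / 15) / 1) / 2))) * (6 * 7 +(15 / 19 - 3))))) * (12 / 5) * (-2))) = -74655 / 5168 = -14.45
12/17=0.71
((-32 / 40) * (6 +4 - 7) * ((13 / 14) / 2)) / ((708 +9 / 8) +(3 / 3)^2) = -24 / 15295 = -0.00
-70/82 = -35/41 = -0.85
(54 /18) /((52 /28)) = 21 /13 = 1.62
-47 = -47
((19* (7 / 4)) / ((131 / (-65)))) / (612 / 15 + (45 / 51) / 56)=-10287550 / 25451073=-0.40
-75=-75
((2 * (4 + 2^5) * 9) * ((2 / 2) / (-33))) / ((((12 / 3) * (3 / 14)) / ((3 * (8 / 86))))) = -3024 / 473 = -6.39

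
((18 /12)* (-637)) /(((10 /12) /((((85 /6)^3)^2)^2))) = -18121599859148327978515625 /241864704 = -74924532432596398.93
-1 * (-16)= 16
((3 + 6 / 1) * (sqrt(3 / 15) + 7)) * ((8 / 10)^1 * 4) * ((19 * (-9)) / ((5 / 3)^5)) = -41885424 / 15625 - 5983632 * sqrt(5) / 78125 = -2851.93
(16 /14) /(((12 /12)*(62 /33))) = 132 /217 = 0.61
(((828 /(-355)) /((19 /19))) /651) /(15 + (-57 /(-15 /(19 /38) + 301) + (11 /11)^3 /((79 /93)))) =-1969628 /8777753075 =-0.00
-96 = -96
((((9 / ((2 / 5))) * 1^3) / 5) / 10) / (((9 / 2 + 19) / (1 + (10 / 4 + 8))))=207 / 940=0.22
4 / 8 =1 / 2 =0.50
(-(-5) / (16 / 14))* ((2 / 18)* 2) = 35 / 36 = 0.97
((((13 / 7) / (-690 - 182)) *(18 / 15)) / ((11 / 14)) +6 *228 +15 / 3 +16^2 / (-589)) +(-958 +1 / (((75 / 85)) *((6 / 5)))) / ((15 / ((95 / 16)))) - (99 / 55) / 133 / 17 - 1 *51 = 342255984951943 / 363048950880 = 942.73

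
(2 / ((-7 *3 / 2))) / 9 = -4 / 189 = -0.02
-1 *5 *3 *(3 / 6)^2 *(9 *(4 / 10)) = -13.50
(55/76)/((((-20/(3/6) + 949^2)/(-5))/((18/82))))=-825/935382692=-0.00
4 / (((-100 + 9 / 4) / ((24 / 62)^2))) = -2304 / 375751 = -0.01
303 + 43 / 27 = 8224 / 27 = 304.59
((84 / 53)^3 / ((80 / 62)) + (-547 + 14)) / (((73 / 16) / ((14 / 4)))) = -22089786712 / 54340105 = -406.51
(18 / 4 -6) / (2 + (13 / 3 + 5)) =-9 / 68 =-0.13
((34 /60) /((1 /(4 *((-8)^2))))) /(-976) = -136 /915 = -0.15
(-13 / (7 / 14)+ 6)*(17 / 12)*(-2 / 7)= 170 / 21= 8.10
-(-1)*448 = 448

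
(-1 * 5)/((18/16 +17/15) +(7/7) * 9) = -600/1351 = -0.44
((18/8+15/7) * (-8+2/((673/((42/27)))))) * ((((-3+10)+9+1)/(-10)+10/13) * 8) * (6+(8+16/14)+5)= 11291811476/2143505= 5267.92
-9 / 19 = -0.47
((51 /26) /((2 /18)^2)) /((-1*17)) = -243 /26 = -9.35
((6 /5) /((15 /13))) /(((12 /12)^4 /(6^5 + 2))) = 202228 /25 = 8089.12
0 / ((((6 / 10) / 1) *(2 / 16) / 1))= 0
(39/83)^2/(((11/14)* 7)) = 3042/75779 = 0.04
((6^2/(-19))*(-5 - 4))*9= 153.47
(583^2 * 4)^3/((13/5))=966535821933596775.38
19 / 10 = 1.90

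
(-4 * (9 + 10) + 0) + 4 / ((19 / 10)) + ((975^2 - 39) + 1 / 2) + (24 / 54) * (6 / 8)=108358475 / 114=950512.94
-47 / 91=-0.52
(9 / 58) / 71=9 / 4118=0.00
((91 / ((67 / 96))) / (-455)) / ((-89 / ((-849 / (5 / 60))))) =-32.80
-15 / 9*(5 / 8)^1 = -25 / 24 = -1.04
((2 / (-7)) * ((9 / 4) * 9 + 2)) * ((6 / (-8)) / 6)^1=89 / 112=0.79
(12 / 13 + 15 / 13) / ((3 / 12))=108 / 13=8.31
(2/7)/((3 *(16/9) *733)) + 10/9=1.11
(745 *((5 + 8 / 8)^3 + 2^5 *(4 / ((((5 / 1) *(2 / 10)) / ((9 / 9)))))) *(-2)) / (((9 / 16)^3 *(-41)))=2099445760 / 29889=70241.42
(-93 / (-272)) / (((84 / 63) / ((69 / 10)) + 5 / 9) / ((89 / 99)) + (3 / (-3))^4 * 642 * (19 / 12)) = 190371 / 566434696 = 0.00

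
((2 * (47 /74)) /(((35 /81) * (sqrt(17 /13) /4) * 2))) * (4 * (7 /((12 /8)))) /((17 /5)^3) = 507600 * sqrt(221) /3090277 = 2.44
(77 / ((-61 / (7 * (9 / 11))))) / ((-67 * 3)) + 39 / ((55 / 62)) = 9890451 / 224785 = 44.00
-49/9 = -5.44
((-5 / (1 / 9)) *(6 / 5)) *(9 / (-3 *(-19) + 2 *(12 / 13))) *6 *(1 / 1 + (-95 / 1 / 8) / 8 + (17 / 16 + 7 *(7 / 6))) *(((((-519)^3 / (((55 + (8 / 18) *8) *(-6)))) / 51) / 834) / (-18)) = 3051378781893 / 13548874880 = 225.21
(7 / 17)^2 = 49 / 289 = 0.17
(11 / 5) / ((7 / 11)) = 121 / 35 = 3.46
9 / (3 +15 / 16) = 16 / 7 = 2.29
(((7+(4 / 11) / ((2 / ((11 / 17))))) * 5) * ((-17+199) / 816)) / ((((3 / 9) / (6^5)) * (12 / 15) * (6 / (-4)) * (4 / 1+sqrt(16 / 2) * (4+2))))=22297275 / 9826-66891825 * sqrt(2) / 9826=-7358.24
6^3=216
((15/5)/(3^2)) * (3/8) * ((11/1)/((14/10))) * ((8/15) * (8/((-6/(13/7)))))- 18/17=-17662/7497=-2.36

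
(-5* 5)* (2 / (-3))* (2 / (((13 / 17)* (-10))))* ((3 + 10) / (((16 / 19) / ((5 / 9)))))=-8075 / 216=-37.38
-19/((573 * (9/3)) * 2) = -19/3438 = -0.01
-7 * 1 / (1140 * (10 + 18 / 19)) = -7 / 12480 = -0.00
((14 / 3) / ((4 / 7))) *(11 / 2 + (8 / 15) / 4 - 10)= -35.66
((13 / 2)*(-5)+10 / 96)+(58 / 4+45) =1301 / 48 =27.10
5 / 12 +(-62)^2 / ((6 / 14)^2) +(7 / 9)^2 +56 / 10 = 33914807 / 1620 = 20935.07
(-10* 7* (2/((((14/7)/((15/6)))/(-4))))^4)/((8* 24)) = -21875/6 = -3645.83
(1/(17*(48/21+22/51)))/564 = 7/182360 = 0.00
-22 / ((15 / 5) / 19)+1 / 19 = -139.28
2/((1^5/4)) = 8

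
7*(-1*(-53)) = 371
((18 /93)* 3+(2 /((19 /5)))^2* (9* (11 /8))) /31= 89721 /693842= 0.13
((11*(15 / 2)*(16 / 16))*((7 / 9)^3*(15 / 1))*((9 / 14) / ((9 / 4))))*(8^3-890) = -188650 / 3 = -62883.33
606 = 606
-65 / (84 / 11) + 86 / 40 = -668 / 105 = -6.36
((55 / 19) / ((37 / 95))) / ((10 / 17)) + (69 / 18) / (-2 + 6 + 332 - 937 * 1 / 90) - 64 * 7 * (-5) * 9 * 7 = 306035136475 / 2168422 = 141132.65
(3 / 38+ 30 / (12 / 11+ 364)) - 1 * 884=-33720221 / 38152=-883.84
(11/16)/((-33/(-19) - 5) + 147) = 0.00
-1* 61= -61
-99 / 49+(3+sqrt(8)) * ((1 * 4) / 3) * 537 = 1432 * sqrt(2)+105153 / 49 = 4171.13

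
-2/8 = -1/4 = -0.25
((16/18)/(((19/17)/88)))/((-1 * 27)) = -11968/4617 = -2.59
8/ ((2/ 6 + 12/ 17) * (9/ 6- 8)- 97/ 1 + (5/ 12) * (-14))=-136/ 1863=-0.07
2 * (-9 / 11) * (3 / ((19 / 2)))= -108 / 209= -0.52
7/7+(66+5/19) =67.26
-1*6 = -6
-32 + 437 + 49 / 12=4909 / 12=409.08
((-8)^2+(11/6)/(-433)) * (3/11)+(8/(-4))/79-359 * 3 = -797385091/752554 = -1059.57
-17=-17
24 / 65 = 0.37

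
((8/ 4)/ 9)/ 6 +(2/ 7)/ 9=13/ 189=0.07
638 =638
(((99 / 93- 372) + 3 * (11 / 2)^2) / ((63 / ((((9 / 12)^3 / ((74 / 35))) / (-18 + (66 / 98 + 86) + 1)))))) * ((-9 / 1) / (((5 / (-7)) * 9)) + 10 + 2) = -0.17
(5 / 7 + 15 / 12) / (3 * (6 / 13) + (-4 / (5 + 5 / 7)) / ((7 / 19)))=-3575 / 938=-3.81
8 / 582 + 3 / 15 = 311 / 1455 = 0.21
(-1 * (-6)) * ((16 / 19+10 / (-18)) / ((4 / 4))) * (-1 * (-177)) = 5782 / 19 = 304.32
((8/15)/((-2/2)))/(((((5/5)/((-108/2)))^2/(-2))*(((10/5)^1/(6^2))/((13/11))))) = 66166.69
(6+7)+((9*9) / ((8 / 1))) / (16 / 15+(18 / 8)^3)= 165187 / 11959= 13.81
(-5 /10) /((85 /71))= -71 /170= -0.42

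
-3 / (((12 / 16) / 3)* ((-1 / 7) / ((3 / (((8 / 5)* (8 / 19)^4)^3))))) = 1981545.10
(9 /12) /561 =1 /748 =0.00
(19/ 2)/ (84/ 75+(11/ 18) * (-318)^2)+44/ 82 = 67998507/ 126688196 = 0.54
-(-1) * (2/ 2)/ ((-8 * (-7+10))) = -1/ 24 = -0.04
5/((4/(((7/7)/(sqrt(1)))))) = 5/4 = 1.25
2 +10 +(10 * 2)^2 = 412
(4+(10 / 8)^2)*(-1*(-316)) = 7031 / 4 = 1757.75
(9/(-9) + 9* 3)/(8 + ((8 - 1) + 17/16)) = 416/257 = 1.62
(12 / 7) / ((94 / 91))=78 / 47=1.66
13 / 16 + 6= 109 / 16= 6.81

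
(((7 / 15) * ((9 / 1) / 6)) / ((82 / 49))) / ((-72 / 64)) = -686 / 1845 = -0.37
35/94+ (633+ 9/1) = 60383/94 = 642.37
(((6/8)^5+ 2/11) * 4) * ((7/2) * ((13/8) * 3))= 1288833/45056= 28.61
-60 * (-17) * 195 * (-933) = -185573700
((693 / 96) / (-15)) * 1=-77 / 160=-0.48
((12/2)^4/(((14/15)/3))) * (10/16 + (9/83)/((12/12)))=1775115/581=3055.28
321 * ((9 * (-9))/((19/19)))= -26001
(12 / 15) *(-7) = -28 / 5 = -5.60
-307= -307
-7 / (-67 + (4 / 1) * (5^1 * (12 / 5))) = 7 / 19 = 0.37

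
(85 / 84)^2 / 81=7225 / 571536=0.01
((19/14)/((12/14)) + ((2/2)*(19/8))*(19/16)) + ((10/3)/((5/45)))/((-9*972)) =410593/93312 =4.40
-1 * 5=-5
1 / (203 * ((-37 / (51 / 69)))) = -0.00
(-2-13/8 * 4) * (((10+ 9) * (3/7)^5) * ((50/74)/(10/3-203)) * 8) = 0.06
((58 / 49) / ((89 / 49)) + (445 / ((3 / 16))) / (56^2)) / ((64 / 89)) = 73709 / 37632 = 1.96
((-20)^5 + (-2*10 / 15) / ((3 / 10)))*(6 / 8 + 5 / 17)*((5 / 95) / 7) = -30070630 / 1197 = -25121.66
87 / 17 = 5.12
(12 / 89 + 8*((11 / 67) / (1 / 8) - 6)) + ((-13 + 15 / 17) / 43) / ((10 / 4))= -37.47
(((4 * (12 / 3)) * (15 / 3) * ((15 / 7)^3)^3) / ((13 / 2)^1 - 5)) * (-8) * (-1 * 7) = 16402500000000 / 5764801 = 2845284.69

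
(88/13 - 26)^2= 62500/169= 369.82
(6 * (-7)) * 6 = -252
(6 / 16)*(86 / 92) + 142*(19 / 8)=124237 / 368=337.60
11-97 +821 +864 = 1599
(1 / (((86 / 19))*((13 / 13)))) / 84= 19 / 7224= 0.00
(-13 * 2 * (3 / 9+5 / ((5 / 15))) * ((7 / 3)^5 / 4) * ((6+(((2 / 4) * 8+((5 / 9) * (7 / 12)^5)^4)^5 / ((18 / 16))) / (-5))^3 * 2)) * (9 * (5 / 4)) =4981081655920493601111074792509599766566332835780159428050511794730525711893588117787640981923559447234076724047415512609602011534870716694820217081435706282024653343876574357732961654280401495775172847237952896155841586024361987628298605418178115538243076081802862567908754647340813180969632992354524286079687074049216656944332802051928086119264464768782125092516892861038246422790002566019283197 / 5886226521878253485624757684379591010359083859259049872312487054915316634045426781633548941831611030738773717844984522645489355334924512280037072601010504642478404907089871317600258795932300717288374596489021051378210876923012527086916956115864507402080414308345447248243136094739408668435031913233159182983777280414827913868885831775257173884698103578474544200591700099726959024537600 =846226633889.56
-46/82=-23/41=-0.56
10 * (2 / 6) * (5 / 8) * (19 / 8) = 475 / 96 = 4.95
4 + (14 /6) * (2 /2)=19 /3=6.33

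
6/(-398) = -3/199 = -0.02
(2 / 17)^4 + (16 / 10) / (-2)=-334004 / 417605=-0.80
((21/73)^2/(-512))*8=-441/341056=-0.00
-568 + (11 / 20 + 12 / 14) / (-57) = -4532837 / 7980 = -568.02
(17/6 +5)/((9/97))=4559/54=84.43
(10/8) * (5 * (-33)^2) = 6806.25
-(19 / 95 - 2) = 9 / 5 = 1.80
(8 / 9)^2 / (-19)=-64 / 1539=-0.04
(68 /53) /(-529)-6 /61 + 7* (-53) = -634677717 /1710257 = -371.10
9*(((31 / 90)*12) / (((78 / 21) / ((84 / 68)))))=13671 / 1105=12.37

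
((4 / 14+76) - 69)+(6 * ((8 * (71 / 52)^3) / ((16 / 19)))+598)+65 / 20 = 741761417 / 984256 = 753.63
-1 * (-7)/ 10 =7/ 10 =0.70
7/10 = 0.70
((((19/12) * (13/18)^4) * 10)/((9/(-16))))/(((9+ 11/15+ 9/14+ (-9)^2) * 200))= -3798613/9064730088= -0.00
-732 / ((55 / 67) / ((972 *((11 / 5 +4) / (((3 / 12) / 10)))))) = -11822350464 / 55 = -214951826.62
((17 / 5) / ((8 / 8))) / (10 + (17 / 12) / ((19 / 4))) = 969 / 2935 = 0.33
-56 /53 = -1.06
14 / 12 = 7 / 6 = 1.17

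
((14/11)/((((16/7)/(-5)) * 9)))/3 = -245/2376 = -0.10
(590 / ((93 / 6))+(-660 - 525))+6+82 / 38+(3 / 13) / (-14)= -122076447 / 107198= -1138.79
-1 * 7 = -7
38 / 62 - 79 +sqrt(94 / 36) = -2430 / 31 +sqrt(94) / 6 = -76.77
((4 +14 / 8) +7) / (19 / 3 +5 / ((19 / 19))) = 1.12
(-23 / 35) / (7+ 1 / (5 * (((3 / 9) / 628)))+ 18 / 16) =-184 / 107779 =-0.00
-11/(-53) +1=64/53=1.21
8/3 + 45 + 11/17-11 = 1903/51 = 37.31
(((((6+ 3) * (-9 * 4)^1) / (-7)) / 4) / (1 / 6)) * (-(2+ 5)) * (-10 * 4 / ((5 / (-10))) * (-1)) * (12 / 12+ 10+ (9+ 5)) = 972000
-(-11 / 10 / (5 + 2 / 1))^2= -121 / 4900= -0.02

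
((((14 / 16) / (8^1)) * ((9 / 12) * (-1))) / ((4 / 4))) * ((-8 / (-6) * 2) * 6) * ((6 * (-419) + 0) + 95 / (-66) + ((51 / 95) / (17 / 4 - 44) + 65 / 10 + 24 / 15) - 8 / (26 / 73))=38251059931 / 11520080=3320.38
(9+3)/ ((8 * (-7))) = -3/ 14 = -0.21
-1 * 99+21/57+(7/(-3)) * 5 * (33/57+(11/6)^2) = -296717/2052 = -144.60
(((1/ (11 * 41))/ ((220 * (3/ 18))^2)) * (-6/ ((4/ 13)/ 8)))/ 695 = -351/ 948171125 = -0.00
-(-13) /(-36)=-13 /36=-0.36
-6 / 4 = -1.50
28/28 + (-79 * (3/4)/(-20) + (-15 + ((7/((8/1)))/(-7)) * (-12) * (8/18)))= -2489/240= -10.37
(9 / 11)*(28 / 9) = 28 / 11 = 2.55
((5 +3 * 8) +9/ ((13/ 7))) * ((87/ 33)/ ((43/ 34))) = 39440/ 559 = 70.55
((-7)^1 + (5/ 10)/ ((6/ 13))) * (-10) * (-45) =-5325/ 2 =-2662.50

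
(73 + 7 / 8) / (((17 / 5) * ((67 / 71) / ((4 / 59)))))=209805 / 134402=1.56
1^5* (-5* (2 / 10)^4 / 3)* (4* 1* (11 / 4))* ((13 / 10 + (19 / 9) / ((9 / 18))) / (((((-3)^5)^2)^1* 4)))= -0.00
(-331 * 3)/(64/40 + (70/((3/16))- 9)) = -14895/5489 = -2.71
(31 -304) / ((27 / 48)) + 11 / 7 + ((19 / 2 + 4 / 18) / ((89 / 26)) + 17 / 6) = -5361283 / 11214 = -478.09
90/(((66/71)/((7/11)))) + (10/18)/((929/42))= 20785555/337227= 61.64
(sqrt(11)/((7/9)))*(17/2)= 36.25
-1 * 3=-3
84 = 84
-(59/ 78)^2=-3481/ 6084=-0.57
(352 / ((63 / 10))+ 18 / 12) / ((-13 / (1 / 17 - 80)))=1091579 / 3094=352.81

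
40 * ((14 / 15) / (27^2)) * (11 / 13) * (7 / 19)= 8624 / 540189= 0.02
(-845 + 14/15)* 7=-88627/15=-5908.47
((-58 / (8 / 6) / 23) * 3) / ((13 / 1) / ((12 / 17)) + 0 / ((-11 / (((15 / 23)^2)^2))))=-1566 / 5083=-0.31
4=4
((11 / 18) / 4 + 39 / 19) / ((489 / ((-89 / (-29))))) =268513 / 19399608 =0.01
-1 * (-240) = 240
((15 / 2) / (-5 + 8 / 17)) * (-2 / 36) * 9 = 255 / 308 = 0.83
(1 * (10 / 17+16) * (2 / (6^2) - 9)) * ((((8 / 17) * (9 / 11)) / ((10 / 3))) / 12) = -22701 / 15895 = -1.43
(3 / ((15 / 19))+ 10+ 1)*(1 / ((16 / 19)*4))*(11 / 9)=7733 / 1440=5.37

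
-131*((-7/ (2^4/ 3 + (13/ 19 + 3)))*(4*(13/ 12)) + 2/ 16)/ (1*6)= 872329/ 12336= 70.71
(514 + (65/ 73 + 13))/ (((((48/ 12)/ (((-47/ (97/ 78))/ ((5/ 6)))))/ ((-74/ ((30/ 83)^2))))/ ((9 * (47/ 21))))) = 423111538890924/ 6195875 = 68289230.96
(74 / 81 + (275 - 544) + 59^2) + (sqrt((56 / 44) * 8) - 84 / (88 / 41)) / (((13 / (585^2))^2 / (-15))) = 724963585122287 / 1782 - 41580337500 * sqrt(77) / 11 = 373656170727.39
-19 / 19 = -1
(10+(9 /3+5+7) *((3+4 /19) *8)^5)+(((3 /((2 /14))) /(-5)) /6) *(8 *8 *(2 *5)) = 415134889336158 /2476099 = 167656822.02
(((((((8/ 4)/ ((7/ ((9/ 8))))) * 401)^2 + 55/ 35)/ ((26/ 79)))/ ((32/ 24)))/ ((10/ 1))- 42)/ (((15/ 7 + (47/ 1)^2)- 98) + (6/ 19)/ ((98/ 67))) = 58005929559/ 32739815680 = 1.77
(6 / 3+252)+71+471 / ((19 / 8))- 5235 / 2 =-79579 / 38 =-2094.18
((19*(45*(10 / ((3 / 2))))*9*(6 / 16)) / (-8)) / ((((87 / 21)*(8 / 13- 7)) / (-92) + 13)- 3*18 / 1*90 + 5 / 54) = 2174260725 / 4382197396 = 0.50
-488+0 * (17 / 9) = -488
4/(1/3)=12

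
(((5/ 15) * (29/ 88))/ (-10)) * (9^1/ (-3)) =29/ 880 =0.03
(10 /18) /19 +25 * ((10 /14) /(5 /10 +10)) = 14495 /8379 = 1.73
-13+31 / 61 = -762 / 61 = -12.49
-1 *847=-847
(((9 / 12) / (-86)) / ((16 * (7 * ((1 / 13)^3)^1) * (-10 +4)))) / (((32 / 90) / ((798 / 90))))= 125229 / 176128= 0.71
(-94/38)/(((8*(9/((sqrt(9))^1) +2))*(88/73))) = -3431/66880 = -0.05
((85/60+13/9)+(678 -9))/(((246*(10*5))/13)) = 0.71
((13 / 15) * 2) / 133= 0.01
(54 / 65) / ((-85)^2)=54 / 469625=0.00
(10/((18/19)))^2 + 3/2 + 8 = 19589/162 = 120.92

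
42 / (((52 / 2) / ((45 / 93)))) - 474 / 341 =-87 / 143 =-0.61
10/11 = 0.91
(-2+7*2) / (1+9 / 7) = 21 / 4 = 5.25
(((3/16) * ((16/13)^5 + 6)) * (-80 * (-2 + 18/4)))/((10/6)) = -73717515/371293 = -198.54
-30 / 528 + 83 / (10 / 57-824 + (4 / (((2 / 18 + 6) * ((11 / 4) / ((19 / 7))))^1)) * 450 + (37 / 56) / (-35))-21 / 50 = -10028367160381 / 15855012951800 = -0.63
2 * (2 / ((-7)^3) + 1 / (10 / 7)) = 2381 / 1715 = 1.39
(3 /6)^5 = 1 /32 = 0.03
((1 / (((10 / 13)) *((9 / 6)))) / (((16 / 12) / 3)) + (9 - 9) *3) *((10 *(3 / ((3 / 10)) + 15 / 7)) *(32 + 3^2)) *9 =1223235 / 14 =87373.93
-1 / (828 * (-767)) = 1 / 635076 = 0.00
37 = 37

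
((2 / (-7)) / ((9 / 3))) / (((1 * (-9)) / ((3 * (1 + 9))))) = 20 / 63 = 0.32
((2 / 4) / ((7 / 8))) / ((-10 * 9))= -2 / 315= -0.01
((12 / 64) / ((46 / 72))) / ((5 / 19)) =513 / 460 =1.12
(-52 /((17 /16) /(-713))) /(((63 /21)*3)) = 593216 /153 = 3877.23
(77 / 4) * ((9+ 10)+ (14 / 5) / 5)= 37653 / 100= 376.53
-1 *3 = -3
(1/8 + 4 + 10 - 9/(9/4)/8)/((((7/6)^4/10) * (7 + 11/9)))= 794610/88837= 8.94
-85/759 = -0.11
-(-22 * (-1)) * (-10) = 220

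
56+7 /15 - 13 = 652 /15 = 43.47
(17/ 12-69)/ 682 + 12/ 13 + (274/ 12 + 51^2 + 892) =124714735/ 35464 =3516.66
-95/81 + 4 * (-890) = -288455/81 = -3561.17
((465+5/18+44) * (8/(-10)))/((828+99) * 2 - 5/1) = -0.22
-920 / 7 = -131.43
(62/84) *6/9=31/63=0.49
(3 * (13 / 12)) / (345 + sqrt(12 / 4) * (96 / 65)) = 6316375 / 670470636 - 6760 * sqrt(3) / 167617659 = 0.01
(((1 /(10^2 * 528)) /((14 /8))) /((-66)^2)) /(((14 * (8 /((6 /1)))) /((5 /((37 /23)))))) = 23 /55597893120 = 0.00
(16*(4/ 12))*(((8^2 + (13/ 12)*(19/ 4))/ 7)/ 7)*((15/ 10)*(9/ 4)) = 9957/ 392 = 25.40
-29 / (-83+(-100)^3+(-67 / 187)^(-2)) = 130181 / 4489337618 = 0.00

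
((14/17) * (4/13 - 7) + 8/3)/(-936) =0.00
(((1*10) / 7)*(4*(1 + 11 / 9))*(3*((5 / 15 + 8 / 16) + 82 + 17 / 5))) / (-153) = -206960 / 9639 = -21.47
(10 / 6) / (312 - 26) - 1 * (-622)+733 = 1162595 / 858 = 1355.01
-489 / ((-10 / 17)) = 8313 / 10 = 831.30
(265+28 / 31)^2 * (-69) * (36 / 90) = -1951444.90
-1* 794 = -794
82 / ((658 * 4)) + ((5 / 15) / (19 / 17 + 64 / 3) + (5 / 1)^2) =37739817 / 1506820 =25.05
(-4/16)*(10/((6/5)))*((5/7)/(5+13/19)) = -2375/9072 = -0.26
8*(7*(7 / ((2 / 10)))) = 1960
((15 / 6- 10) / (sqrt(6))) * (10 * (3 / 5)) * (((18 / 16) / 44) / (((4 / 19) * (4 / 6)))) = -7695 * sqrt(6) / 5632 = -3.35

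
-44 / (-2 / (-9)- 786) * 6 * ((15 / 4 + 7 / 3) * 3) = 21681 / 3536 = 6.13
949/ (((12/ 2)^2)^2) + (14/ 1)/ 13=30481/ 16848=1.81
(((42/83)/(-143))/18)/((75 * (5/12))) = -28/4450875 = -0.00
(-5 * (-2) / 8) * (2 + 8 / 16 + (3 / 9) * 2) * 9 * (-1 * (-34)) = 4845 / 4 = 1211.25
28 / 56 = 1 / 2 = 0.50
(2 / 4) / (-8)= -1 / 16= -0.06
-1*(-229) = 229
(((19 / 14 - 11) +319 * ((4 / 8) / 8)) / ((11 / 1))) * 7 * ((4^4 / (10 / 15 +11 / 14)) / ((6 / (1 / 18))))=64568 / 6039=10.69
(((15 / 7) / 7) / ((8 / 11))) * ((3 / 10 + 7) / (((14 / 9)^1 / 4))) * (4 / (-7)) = -21681 / 4802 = -4.51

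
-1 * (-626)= 626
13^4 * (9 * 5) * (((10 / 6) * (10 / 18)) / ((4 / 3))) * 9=8032781.25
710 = 710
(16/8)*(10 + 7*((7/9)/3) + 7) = 1016/27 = 37.63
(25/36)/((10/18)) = 5/4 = 1.25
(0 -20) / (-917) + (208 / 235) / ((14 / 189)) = 2579636 / 215495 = 11.97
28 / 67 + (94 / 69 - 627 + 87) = -2488190 / 4623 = -538.22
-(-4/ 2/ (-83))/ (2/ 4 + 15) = -4/ 2573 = -0.00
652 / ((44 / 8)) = 1304 / 11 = 118.55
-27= -27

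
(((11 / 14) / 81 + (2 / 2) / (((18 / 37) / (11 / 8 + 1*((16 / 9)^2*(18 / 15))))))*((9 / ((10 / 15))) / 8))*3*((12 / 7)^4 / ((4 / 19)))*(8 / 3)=494805258 / 84035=5888.09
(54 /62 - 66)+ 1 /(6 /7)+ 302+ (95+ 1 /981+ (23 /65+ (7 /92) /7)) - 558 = -40844644619 /181857780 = -224.60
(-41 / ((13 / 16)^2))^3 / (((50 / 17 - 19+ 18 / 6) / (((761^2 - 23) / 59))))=437823536392830976 / 2431597857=180055898.28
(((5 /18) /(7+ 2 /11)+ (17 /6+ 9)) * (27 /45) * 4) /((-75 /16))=-540224 /88875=-6.08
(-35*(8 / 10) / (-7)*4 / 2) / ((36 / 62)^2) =1922 / 81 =23.73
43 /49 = 0.88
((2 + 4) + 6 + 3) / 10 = 3 / 2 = 1.50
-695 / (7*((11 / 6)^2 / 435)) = -10883700 / 847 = -12849.70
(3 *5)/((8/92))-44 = 257/2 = 128.50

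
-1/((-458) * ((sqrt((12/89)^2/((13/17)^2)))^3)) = 1548816893/3888266112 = 0.40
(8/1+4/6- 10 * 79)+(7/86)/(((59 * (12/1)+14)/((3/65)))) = -9460337057/12107940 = -781.33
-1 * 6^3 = -216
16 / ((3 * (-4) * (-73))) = 4 / 219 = 0.02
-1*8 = -8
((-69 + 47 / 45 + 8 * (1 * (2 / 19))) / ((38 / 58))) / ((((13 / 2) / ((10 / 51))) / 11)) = -5632264 / 165699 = -33.99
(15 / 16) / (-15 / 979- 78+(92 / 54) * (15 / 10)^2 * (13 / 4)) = -44055 / 3080654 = -0.01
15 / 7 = 2.14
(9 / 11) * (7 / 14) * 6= 27 / 11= 2.45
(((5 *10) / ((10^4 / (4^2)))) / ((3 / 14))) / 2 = 0.19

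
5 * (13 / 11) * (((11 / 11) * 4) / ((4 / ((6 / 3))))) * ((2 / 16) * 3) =195 / 44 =4.43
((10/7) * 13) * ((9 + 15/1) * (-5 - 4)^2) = 252720/7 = 36102.86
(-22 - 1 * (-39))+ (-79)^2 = 6258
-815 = -815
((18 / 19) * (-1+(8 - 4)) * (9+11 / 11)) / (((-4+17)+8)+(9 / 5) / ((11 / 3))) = 4950 / 3743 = 1.32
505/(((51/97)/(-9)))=-146955/17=-8644.41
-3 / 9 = -1 / 3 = -0.33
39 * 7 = 273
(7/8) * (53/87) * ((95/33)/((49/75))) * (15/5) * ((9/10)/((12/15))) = 1132875/142912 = 7.93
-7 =-7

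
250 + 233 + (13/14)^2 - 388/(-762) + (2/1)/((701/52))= 25363581925/52347876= 484.52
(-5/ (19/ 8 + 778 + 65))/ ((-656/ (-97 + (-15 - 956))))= -2670/ 277283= -0.01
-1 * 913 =-913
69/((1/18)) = 1242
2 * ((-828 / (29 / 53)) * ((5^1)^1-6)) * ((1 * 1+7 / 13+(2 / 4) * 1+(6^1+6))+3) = 19440612 / 377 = 51566.61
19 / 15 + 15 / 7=358 / 105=3.41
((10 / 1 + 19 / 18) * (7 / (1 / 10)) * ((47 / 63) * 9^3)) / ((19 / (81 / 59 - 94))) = -2300136525 / 1121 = -2051861.31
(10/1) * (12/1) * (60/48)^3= 1875/8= 234.38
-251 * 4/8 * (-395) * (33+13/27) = 44813540/27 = 1659760.74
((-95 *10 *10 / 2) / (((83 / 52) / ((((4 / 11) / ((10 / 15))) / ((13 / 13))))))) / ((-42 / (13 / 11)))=3211000 / 70301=45.68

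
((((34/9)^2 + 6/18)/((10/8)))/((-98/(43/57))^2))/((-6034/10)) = -312481/272335439439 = -0.00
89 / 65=1.37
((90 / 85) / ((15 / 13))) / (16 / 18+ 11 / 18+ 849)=0.00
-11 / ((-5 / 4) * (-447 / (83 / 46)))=-1826 / 51405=-0.04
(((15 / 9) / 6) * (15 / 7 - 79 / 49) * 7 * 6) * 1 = 130 / 21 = 6.19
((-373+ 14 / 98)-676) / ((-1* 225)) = 7342 / 1575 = 4.66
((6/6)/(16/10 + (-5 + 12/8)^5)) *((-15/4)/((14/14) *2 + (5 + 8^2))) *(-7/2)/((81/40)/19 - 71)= 228000/45784134373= 0.00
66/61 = 1.08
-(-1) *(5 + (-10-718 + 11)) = -712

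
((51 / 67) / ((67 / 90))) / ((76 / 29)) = 66555 / 170582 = 0.39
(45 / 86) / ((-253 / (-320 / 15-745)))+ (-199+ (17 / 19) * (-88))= -10378341 / 37582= -276.15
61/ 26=2.35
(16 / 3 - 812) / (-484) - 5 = -10 / 3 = -3.33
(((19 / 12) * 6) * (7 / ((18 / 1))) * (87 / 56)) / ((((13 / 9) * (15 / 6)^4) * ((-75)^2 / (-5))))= -551 / 6093750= -0.00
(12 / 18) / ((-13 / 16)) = -32 / 39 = -0.82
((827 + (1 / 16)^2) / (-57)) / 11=-70571 / 53504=-1.32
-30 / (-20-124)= 5 / 24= 0.21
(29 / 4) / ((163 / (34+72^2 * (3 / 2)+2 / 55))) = 3114252 / 8965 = 347.38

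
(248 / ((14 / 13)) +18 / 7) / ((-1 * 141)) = -1630 / 987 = -1.65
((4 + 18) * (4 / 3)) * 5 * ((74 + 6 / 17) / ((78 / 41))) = 11401280 / 1989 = 5732.17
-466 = -466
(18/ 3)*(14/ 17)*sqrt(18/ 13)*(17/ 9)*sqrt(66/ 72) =10.51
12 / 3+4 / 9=40 / 9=4.44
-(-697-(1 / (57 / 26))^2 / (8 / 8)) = 2265229 / 3249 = 697.21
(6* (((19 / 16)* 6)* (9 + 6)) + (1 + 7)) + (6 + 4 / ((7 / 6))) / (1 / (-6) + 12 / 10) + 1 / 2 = 571903 / 868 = 658.87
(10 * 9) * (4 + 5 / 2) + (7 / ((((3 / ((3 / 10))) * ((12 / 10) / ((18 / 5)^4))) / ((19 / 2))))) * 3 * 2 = 3856077 / 625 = 6169.72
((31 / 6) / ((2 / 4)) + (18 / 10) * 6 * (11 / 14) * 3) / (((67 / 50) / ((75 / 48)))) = 234875 / 5628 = 41.73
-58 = -58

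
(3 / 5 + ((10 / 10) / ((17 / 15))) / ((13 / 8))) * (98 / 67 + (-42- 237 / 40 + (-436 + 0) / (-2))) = 580627623 / 2961400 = 196.07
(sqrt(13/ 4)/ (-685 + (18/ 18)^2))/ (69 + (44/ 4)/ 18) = -sqrt(13)/ 95228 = -0.00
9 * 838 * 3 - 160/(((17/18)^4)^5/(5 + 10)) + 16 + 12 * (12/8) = 61499716755283405738970576260/4064231406647572522401601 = 15131.94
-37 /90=-0.41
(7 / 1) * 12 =84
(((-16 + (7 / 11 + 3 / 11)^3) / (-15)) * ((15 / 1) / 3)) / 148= 5074 / 147741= 0.03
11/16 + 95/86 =1233/688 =1.79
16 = 16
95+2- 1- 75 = 21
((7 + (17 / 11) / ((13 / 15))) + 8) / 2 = 1200 / 143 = 8.39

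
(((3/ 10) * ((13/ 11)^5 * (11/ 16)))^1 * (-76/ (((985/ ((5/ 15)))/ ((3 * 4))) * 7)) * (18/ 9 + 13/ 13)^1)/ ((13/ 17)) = -83026827/ 1009496950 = -0.08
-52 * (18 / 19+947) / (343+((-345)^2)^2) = -234143 / 67293017098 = -0.00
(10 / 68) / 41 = 5 / 1394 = 0.00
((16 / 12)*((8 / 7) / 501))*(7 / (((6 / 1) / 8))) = 128 / 4509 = 0.03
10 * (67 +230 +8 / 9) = 26810 / 9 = 2978.89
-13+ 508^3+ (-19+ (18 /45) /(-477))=312665104798 /2385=131096480.00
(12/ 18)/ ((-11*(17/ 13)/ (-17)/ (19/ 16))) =247/ 264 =0.94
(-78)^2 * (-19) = -115596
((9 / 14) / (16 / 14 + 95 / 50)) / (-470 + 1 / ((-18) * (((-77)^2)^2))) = -9491321070 / 21115025607131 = -0.00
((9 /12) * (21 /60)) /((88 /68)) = 357 /1760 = 0.20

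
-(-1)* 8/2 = 4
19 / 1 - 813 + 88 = -706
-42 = -42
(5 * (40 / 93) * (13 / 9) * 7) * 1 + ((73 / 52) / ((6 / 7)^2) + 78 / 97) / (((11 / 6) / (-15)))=-43524625 / 92880216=-0.47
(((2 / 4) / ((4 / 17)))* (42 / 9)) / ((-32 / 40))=-595 / 48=-12.40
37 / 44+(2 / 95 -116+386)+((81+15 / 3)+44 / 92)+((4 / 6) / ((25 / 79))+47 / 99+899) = 5446472677 / 4326300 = 1258.92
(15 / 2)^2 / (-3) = -75 / 4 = -18.75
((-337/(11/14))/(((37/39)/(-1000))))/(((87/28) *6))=858676000/35409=24250.22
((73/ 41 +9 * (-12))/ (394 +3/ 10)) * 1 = -43550/ 161663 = -0.27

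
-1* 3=-3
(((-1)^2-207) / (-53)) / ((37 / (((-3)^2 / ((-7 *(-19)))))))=1854 / 260813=0.01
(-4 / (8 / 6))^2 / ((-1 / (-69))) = 621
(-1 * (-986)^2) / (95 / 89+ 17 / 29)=-627309469 / 1067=-587918.90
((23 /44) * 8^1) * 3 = 138 /11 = 12.55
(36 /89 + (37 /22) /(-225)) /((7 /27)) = 524721 /342650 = 1.53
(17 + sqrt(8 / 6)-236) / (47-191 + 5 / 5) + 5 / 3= 1372 / 429-2 * sqrt(3) / 429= 3.19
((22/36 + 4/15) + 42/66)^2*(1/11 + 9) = 2247001/107811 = 20.84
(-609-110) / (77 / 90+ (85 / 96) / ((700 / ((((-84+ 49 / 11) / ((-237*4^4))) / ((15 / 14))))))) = -1381981962240 / 1644456863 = -840.39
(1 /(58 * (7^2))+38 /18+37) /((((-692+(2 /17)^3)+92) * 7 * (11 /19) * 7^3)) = -0.00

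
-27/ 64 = -0.42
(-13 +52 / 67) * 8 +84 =-924 / 67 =-13.79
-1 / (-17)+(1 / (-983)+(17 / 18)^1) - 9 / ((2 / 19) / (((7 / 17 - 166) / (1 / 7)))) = 14905377280 / 150399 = 99105.56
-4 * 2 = -8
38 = 38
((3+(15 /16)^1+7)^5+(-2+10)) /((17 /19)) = 3118645711677 /17825792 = 174951.31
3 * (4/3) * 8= 32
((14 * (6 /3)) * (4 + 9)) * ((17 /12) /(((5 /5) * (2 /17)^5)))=2196518779 /96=22880403.95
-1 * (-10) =10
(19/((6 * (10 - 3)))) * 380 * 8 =28880/21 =1375.24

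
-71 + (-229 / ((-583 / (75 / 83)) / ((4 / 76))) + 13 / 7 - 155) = -1442404254 / 6435737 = -224.12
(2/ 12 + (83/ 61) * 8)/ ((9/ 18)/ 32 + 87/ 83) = 10.39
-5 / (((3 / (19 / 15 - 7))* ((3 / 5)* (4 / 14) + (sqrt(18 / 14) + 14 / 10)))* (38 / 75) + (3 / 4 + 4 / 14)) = -112182700 / 10615537 - 20588400* sqrt(7) / 10615537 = -15.70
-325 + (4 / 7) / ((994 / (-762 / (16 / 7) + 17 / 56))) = -7919388 / 24353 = -325.19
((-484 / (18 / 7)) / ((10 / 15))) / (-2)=847 / 6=141.17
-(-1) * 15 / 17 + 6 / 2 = 3.88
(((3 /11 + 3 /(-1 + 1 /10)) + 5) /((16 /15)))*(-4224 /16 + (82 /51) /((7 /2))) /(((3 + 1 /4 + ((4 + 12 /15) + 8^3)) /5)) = -188168000 /40844727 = -4.61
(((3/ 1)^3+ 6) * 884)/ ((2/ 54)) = 787644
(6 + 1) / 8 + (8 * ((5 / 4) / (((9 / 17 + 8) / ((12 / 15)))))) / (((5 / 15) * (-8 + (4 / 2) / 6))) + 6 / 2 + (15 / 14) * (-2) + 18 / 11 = 6166141 / 2054360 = 3.00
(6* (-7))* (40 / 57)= -560 / 19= -29.47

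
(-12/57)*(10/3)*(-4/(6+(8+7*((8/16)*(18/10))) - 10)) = 1600/5871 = 0.27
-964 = -964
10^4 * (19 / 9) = 21111.11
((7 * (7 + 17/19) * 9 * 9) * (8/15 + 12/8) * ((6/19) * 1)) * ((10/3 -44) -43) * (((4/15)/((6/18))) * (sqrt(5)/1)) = -69450696 * sqrt(5)/361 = -430184.15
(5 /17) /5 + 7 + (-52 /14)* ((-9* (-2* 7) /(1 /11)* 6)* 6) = -3150456 /17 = -185320.94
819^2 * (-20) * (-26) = 348795720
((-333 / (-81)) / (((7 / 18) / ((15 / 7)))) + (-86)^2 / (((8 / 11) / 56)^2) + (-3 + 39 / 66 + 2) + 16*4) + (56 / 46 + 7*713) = 1087364733267 / 24794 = 43855962.46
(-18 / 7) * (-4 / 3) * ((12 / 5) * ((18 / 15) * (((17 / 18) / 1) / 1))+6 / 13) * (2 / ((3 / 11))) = 181984 / 2275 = 79.99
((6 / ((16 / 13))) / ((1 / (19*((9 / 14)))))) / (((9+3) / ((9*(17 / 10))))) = 340119 / 4480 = 75.92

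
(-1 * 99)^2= 9801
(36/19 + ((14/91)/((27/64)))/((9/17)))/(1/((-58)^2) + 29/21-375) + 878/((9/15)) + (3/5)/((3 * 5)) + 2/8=77288199500972969/52806321746100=1463.62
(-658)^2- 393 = 432571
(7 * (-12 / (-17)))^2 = 7056 / 289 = 24.42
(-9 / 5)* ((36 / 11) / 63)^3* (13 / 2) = -3744 / 2282665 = -0.00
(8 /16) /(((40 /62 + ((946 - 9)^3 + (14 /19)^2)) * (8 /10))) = 55955 /73650831794552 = 0.00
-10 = -10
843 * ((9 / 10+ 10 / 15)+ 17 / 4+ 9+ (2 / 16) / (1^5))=503833 / 40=12595.82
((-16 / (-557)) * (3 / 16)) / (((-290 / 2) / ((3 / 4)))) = -9 / 323060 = -0.00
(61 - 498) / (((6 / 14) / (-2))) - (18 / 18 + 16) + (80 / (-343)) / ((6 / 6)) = 2022.10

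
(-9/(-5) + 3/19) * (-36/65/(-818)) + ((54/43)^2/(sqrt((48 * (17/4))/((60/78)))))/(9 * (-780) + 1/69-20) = 3348/2525575-33534 * sqrt(6630)/198495214411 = 0.00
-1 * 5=-5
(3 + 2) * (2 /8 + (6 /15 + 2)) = 53 /4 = 13.25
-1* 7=-7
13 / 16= 0.81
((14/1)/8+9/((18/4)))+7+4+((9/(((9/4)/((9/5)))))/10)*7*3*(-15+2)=-18181/100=-181.81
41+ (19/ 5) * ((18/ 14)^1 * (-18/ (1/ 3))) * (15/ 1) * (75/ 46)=-1032224/ 161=-6411.33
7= 7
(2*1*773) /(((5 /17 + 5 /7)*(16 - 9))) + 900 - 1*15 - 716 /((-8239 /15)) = 546403999 /494340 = 1105.32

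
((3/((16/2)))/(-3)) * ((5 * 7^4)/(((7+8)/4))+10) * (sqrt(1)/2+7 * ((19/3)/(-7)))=168595/72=2341.60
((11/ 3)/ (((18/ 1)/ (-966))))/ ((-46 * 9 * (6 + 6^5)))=77/ 1260684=0.00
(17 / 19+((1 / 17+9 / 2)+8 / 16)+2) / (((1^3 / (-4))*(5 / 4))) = -41104 / 1615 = -25.45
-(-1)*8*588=4704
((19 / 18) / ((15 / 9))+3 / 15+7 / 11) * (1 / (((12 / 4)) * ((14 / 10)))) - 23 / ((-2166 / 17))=132703 / 250173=0.53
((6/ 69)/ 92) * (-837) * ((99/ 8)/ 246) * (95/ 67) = -2623995/ 46501216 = -0.06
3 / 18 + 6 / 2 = 19 / 6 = 3.17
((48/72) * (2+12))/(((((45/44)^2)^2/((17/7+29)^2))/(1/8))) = 3628156928/3444525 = 1053.31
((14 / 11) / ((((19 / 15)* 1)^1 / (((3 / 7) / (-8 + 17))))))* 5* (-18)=-900 / 209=-4.31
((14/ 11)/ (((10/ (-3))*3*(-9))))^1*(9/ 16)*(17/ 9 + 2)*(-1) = -49/ 1584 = -0.03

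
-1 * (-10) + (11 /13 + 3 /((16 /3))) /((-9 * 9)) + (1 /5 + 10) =1700183 /84240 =20.18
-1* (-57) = 57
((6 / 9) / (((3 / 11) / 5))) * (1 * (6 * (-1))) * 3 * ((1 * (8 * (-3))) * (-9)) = -47520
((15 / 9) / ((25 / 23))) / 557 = 0.00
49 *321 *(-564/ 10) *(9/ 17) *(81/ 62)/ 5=-1616768181/ 13175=-122714.85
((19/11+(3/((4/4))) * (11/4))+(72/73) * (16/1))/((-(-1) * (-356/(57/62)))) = -4715895/70895264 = -0.07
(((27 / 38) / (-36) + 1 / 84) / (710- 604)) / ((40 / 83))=-415 / 2706816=-0.00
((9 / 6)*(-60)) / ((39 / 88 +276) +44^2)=-1584 / 38939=-0.04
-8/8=-1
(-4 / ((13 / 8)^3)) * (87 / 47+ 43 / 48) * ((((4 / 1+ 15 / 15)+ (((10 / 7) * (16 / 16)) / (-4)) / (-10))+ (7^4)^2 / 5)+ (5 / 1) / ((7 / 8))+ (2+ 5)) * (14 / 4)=-16004809757776 / 1548885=-10333116.89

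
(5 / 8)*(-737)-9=-3757 / 8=-469.62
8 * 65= 520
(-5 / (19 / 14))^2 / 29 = 4900 / 10469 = 0.47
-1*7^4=-2401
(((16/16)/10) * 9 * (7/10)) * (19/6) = 2.00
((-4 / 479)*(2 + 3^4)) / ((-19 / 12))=3984 / 9101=0.44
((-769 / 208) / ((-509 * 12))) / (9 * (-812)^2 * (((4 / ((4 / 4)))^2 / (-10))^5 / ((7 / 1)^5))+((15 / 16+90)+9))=-824271875 / 4905535116447108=-0.00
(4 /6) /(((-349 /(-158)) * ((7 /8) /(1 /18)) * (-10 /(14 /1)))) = -1264 /47115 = -0.03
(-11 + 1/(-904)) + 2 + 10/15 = -8.33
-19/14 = -1.36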